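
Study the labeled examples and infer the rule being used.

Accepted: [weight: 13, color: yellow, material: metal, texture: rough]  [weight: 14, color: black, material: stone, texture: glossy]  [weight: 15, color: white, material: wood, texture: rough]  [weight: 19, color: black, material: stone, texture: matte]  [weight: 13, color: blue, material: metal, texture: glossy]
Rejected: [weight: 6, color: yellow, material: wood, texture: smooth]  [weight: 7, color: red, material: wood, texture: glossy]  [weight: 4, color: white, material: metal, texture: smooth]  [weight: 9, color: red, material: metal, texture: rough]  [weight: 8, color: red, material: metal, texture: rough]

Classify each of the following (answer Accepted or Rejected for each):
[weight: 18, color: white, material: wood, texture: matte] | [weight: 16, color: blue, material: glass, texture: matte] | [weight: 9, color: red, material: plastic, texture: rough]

The pattern is that an item is 'Accepted' exactly when: weight ≥ 13.
[weight: 18, color: white, material: wood, texture: matte] — weight = 18, hence Accepted. [weight: 16, color: blue, material: glass, texture: matte] — weight = 16, hence Accepted. [weight: 9, color: red, material: plastic, texture: rough] — weight = 9, hence Rejected.

Accepted, Accepted, Rejected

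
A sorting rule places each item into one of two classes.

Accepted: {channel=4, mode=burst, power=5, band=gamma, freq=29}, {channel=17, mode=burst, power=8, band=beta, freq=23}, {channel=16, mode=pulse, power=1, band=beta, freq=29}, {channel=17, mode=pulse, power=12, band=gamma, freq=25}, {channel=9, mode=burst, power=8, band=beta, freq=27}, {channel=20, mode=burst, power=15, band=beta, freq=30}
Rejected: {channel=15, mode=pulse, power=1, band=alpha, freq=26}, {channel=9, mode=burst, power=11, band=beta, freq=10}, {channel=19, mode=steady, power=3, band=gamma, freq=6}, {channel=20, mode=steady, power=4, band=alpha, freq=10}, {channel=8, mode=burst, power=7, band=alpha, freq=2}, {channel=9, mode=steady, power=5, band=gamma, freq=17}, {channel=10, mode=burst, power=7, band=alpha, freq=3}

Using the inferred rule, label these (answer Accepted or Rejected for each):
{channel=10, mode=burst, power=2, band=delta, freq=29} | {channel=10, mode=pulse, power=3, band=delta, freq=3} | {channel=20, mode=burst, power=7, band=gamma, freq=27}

Accepted, Rejected, Accepted

Rule: freq ≥ 23 AND freq ≠ 26. This holds for each 'Accepted' example and fails for each 'Rejected' one.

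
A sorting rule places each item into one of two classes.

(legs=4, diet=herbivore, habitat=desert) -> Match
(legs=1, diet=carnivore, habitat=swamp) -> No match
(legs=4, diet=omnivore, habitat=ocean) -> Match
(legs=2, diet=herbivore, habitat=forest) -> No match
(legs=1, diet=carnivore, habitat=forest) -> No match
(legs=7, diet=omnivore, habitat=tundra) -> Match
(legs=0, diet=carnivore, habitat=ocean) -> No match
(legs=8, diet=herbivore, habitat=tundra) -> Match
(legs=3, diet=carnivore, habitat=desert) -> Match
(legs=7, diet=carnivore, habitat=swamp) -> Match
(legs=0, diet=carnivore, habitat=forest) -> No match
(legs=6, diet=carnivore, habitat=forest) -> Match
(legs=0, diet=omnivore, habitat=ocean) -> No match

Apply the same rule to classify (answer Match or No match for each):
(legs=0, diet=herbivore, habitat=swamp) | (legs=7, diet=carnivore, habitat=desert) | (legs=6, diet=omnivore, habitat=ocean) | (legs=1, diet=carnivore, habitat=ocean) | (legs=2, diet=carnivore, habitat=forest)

The pattern is that an item is 'Match' exactly when: legs ≥ 3.
(legs=0, diet=herbivore, habitat=swamp): legs = 0, doesn't qualify → No match. (legs=7, diet=carnivore, habitat=desert): legs = 7, fits → Match. (legs=6, diet=omnivore, habitat=ocean): legs = 6, fits → Match. (legs=1, diet=carnivore, habitat=ocean): legs = 1, doesn't qualify → No match. (legs=2, diet=carnivore, habitat=forest): legs = 2, doesn't qualify → No match.

No match, Match, Match, No match, No match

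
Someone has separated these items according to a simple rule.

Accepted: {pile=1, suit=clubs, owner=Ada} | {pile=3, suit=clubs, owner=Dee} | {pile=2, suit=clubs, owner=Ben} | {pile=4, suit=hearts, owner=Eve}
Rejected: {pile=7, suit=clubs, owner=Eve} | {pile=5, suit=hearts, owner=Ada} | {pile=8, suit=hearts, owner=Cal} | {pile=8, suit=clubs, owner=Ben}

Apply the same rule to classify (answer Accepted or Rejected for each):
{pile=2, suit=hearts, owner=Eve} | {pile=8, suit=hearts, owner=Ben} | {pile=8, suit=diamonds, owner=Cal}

The simplest hypothesis consistent with all the labels is: pile ≤ 4.

Accepted, Rejected, Rejected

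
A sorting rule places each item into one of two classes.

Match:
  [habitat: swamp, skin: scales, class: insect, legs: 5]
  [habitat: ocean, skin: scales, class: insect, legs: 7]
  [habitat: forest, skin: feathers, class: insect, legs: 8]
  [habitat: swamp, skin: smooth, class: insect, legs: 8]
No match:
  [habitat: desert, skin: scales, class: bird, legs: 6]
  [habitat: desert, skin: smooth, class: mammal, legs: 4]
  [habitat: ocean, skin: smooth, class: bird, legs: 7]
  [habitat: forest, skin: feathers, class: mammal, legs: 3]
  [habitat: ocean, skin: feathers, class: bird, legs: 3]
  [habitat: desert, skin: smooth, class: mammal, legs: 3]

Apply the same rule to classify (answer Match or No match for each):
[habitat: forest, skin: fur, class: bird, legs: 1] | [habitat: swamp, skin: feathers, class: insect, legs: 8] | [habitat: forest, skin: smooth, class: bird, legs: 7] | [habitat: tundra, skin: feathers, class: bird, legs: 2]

Comparing the two groups points to one rule — class is insect.
[habitat: forest, skin: fur, class: bird, legs: 1]: No match (class is bird).
[habitat: swamp, skin: feathers, class: insect, legs: 8]: Match (class is insect).
[habitat: forest, skin: smooth, class: bird, legs: 7]: No match (class is bird).
[habitat: tundra, skin: feathers, class: bird, legs: 2]: No match (class is bird).

No match, Match, No match, No match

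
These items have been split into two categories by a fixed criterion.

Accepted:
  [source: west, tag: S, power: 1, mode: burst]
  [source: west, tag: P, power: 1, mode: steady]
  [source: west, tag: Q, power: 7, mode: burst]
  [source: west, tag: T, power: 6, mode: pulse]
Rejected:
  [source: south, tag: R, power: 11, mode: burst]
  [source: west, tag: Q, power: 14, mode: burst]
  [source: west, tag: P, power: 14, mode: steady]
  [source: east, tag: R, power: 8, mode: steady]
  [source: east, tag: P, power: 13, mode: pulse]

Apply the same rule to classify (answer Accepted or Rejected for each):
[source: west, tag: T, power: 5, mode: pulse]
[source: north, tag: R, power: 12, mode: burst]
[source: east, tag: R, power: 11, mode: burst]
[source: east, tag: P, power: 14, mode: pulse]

Accepted, Rejected, Rejected, Rejected

The classifier is using: power ≤ 7.
[source: west, tag: T, power: 5, mode: pulse] — power = 5, hence Accepted. [source: north, tag: R, power: 12, mode: burst] — power = 12, hence Rejected. [source: east, tag: R, power: 11, mode: burst] — power = 11, hence Rejected. [source: east, tag: P, power: 14, mode: pulse] — power = 14, hence Rejected.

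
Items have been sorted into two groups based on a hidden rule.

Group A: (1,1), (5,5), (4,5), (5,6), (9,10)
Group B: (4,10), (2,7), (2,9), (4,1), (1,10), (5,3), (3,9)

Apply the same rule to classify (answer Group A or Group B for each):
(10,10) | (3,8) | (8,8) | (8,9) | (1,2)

The rule appears to be: |first − second| ≤ 1.
(10,10): Group A (|10−10| = 0).
(3,8): Group B (|3−8| = 5).
(8,8): Group A (|8−8| = 0).
(8,9): Group A (|8−9| = 1).
(1,2): Group A (|1−2| = 1).

Group A, Group B, Group A, Group A, Group A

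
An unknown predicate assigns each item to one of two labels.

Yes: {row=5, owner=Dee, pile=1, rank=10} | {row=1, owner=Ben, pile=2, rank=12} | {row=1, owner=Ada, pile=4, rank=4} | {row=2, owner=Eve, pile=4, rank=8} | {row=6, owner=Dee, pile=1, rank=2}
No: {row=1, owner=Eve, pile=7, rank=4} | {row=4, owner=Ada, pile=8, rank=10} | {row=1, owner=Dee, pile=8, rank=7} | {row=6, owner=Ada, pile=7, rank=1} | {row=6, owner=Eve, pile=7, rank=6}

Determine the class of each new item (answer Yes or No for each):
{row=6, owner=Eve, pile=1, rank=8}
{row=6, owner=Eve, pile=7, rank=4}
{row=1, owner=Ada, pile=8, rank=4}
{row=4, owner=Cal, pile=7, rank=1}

Rule: pile ≤ 4. This holds for each 'Yes' example and fails for each 'No' one.
{row=6, owner=Eve, pile=1, rank=8} — pile = 1, hence Yes. {row=6, owner=Eve, pile=7, rank=4} — pile = 7, hence No. {row=1, owner=Ada, pile=8, rank=4} — pile = 8, hence No. {row=4, owner=Cal, pile=7, rank=1} — pile = 7, hence No.

Yes, No, No, No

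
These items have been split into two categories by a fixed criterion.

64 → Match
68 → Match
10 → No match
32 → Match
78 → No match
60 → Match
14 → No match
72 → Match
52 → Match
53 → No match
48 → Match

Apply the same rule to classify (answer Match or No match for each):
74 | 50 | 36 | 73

The classifier is using: multiple of 4.

No match, No match, Match, No match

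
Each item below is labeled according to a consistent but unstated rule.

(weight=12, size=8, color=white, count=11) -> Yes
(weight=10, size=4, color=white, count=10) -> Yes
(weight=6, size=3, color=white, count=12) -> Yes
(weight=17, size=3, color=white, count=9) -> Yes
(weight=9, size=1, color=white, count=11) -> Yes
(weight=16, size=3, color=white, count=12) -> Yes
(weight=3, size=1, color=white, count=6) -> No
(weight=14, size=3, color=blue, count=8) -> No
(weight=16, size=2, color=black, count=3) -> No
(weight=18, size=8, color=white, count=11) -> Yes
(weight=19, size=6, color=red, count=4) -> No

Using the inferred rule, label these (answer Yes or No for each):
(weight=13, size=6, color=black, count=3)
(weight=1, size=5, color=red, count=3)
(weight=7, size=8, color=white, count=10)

No, No, Yes

The distinguishing property — count ≥ 9 — holds for all the 'Yes' cases and none of the 'No' cases.
(weight=13, size=6, color=black, count=3) — count = 3, hence No.
(weight=1, size=5, color=red, count=3) — count = 3, hence No.
(weight=7, size=8, color=white, count=10) — count = 10, hence Yes.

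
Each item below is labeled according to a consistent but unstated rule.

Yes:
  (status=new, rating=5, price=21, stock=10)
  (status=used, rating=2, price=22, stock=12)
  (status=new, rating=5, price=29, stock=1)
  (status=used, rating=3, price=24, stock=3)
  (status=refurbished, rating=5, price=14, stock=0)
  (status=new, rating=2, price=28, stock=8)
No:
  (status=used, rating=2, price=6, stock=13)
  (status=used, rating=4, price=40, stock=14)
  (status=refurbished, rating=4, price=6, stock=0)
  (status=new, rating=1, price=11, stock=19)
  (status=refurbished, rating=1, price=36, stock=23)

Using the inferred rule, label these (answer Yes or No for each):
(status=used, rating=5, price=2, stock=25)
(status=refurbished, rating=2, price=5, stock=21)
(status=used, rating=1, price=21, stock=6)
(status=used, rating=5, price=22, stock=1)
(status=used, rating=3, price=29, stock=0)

The common property of the 'Yes' items is: price ≥ 11 AND stock ≤ 12. No 'No' item has it.
(status=used, rating=5, price=2, stock=25): price = 2, stock = 25 — does not fit, so No. (status=refurbished, rating=2, price=5, stock=21): price = 5, stock = 21 — does not fit, so No. (status=used, rating=1, price=21, stock=6): price = 21, stock = 6 — fits, so Yes. (status=used, rating=5, price=22, stock=1): price = 22, stock = 1 — fits, so Yes. (status=used, rating=3, price=29, stock=0): price = 29, stock = 0 — fits, so Yes.

No, No, Yes, Yes, Yes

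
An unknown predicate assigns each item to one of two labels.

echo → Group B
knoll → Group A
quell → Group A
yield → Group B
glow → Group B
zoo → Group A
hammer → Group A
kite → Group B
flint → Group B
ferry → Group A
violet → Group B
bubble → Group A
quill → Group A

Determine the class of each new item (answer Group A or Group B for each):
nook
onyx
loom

'Group A' ⟺ has a double letter.
Group A: nook, since 'oo' doubled.
Group B: onyx, since no doubled letter.
Group A: loom, since 'oo' doubled.

Group A, Group B, Group A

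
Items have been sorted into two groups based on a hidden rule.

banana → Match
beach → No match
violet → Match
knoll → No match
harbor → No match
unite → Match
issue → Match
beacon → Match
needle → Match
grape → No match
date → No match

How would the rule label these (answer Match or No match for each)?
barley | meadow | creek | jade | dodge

No match, Match, No match, No match, No match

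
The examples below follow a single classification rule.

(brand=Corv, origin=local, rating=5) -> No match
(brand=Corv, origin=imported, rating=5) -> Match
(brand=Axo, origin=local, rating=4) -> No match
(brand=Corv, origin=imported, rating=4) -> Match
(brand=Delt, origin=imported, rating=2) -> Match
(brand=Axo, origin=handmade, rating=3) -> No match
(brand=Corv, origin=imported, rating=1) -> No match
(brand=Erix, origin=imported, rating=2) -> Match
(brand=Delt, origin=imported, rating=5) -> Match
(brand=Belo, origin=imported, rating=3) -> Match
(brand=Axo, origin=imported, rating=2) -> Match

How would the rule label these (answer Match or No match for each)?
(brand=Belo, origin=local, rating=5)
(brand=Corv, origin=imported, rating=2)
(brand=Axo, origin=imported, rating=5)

No match, Match, Match

'Match' ⟺ origin is imported AND rating ≥ 2.
No match: (brand=Belo, origin=local, rating=5), since origin is local, rating = 5.
Match: (brand=Corv, origin=imported, rating=2), since origin is imported, rating = 2.
Match: (brand=Axo, origin=imported, rating=5), since origin is imported, rating = 5.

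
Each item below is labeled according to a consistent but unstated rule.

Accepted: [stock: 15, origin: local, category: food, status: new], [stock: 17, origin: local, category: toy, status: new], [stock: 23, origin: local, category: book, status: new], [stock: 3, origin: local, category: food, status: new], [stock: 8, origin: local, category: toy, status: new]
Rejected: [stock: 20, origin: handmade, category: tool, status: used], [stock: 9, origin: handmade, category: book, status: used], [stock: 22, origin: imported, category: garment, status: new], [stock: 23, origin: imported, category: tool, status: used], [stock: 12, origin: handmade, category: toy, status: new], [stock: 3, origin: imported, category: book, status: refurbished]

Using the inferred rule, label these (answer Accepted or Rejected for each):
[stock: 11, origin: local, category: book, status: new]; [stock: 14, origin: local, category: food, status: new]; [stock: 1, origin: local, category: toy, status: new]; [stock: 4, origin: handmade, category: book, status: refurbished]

Checking candidate rules against both groups, what survives is: origin is local.
[stock: 11, origin: local, category: book, status: new]: origin is local, meets the rule → Accepted.
[stock: 14, origin: local, category: food, status: new]: origin is local, meets the rule → Accepted.
[stock: 1, origin: local, category: toy, status: new]: origin is local, meets the rule → Accepted.
[stock: 4, origin: handmade, category: book, status: refurbished]: origin is handmade, lacks this property → Rejected.

Accepted, Accepted, Accepted, Rejected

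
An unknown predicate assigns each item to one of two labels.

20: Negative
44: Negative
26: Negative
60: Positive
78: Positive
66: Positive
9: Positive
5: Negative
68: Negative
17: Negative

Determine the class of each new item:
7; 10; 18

Comparing the two groups points to one rule — multiple of 3.
7: 7 = 3·2 + 1, doesn't match → Negative.
10: 10 = 3·3 + 1, doesn't match → Negative.
18: 18 = 3·6, fits → Positive.

Negative, Negative, Positive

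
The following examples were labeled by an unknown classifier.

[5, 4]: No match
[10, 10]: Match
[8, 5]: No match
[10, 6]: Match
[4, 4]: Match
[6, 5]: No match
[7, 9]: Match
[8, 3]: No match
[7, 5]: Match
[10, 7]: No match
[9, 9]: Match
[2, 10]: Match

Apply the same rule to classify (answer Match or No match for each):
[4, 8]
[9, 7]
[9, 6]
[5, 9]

Match, Match, No match, Match

The distinguishing property — sum is even — holds for all the 'Match' cases and none of the 'No match' cases.
[4, 8]: 4+8 = 12, checks out → Match.
[9, 7]: 9+7 = 16, checks out → Match.
[9, 6]: 9+6 = 15, does not satisfy this → No match.
[5, 9]: 5+9 = 14, checks out → Match.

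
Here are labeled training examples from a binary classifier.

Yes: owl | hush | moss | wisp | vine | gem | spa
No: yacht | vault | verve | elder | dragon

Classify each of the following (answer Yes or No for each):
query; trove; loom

All 'Yes' examples share one property — length ≤ 4 — and every 'No' example lacks it.
query: length 5, does not fit → No. trove: length 5, does not fit → No. loom: length 4, checks out → Yes.

No, No, Yes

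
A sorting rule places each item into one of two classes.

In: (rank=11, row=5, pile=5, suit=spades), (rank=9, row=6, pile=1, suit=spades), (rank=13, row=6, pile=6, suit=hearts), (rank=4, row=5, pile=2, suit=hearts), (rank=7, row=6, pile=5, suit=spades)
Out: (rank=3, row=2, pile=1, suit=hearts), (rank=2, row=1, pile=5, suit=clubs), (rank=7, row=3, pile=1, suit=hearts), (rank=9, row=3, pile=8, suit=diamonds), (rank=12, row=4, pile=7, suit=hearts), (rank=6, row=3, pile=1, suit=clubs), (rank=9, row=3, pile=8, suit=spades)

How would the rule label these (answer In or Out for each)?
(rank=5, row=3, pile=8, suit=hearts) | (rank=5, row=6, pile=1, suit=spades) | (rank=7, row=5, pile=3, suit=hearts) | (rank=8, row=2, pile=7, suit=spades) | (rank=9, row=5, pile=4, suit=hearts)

Out, In, In, Out, In

Every 'In' example satisfies: row ≥ 5. None of the 'Out' examples do.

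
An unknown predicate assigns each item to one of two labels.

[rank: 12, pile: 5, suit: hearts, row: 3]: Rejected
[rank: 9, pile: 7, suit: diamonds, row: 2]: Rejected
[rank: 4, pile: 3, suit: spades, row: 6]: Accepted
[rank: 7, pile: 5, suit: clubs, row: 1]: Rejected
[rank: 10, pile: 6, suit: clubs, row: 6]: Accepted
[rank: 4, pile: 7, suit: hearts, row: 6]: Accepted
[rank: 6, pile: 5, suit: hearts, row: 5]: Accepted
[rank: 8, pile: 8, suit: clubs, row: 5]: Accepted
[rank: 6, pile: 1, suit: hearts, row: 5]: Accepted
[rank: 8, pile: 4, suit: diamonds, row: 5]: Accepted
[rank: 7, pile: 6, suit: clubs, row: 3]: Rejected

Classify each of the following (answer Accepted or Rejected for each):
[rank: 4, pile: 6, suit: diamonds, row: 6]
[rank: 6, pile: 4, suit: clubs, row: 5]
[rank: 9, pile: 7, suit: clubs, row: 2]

The simplest hypothesis consistent with all the labels is: row ≥ 5.
[rank: 4, pile: 6, suit: diamonds, row: 6]: Accepted (row = 6).
[rank: 6, pile: 4, suit: clubs, row: 5]: Accepted (row = 5).
[rank: 9, pile: 7, suit: clubs, row: 2]: Rejected (row = 2).

Accepted, Accepted, Rejected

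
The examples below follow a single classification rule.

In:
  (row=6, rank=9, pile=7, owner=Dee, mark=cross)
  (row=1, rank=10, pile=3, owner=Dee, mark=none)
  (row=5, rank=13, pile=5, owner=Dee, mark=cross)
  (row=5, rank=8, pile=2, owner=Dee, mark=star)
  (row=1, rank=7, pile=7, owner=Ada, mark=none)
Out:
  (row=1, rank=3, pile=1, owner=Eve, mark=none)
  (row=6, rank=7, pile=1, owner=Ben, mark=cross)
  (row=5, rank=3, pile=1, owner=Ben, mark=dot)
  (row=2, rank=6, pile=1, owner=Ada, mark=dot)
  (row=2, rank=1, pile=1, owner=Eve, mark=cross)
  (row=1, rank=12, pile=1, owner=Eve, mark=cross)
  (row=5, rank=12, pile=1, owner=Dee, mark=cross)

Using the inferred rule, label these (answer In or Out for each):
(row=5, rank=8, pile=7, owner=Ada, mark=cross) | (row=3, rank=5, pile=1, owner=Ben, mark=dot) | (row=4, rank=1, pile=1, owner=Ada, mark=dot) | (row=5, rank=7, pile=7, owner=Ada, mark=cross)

In, Out, Out, In

Every 'In' example satisfies: pile ≥ 2. None of the 'Out' examples do.
(row=5, rank=8, pile=7, owner=Ada, mark=cross): In (pile = 7). (row=3, rank=5, pile=1, owner=Ben, mark=dot): Out (pile = 1). (row=4, rank=1, pile=1, owner=Ada, mark=dot): Out (pile = 1). (row=5, rank=7, pile=7, owner=Ada, mark=cross): In (pile = 7).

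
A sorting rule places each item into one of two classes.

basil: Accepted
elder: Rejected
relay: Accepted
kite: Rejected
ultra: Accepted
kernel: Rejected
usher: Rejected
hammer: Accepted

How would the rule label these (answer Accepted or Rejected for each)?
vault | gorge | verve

One predicate separates the groups cleanly: contains 'a'.
vault → has 'a' → Accepted. gorge → no 'a' → Rejected. verve → no 'a' → Rejected.

Accepted, Rejected, Rejected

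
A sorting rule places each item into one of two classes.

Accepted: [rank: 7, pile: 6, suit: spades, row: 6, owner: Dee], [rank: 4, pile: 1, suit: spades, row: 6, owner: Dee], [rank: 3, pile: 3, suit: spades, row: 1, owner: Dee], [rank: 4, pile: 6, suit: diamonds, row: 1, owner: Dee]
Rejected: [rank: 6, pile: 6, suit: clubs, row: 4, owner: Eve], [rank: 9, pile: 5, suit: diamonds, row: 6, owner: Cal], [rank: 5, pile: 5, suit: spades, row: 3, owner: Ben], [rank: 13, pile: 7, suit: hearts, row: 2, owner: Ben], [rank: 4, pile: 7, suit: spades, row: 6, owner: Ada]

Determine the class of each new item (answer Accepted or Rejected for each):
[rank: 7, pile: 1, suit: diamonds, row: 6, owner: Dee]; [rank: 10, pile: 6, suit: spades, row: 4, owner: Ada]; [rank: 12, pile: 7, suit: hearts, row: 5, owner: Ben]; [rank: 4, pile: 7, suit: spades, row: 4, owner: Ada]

Accepted, Rejected, Rejected, Rejected

Checking candidate rules against both groups, what survives is: owner is Dee.
Accepted: [rank: 7, pile: 1, suit: diamonds, row: 6, owner: Dee], since owner is Dee.
Rejected: [rank: 10, pile: 6, suit: spades, row: 4, owner: Ada], since owner is Ada.
Rejected: [rank: 12, pile: 7, suit: hearts, row: 5, owner: Ben], since owner is Ben.
Rejected: [rank: 4, pile: 7, suit: spades, row: 4, owner: Ada], since owner is Ada.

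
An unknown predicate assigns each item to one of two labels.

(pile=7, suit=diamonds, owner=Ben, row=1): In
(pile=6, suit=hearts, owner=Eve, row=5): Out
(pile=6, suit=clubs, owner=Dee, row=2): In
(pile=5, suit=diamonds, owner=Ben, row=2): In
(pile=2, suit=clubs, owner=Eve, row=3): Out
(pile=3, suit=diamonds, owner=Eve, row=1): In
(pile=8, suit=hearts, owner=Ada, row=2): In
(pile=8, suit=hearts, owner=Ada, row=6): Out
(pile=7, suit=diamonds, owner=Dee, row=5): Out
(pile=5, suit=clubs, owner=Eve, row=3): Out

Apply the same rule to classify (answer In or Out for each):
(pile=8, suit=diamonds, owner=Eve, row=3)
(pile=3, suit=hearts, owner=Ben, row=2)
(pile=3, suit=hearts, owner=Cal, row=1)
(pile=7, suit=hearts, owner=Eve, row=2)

The rule appears to be: row ≤ 2.

Out, In, In, In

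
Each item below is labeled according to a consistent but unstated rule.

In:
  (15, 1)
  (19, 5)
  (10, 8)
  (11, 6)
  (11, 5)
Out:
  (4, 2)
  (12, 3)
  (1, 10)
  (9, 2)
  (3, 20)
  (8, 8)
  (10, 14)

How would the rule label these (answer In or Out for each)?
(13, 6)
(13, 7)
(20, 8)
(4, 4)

In, In, In, Out

All 'In' examples share one property — first > second AND sum ≥ 16 — and every 'Out' example lacks it.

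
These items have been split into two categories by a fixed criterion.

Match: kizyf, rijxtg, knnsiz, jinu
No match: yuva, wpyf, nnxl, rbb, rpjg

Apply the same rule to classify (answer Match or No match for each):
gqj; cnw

No match, No match

'Match' ⟺ contains 'i'.
gqj: No match (no 'i'). cnw: No match (no 'i').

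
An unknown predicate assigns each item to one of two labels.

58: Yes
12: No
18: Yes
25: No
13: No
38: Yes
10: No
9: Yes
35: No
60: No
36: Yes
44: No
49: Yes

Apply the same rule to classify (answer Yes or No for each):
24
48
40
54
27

No, Yes, No, Yes, Yes

The simplest hypothesis consistent with all the labels is: digit sum ≥ 9.
24 — digit sum 2+4 = 6, hence No. 48 — digit sum 4+8 = 12, hence Yes. 40 — digit sum 4+0 = 4, hence No. 54 — digit sum 5+4 = 9, hence Yes. 27 — digit sum 2+7 = 9, hence Yes.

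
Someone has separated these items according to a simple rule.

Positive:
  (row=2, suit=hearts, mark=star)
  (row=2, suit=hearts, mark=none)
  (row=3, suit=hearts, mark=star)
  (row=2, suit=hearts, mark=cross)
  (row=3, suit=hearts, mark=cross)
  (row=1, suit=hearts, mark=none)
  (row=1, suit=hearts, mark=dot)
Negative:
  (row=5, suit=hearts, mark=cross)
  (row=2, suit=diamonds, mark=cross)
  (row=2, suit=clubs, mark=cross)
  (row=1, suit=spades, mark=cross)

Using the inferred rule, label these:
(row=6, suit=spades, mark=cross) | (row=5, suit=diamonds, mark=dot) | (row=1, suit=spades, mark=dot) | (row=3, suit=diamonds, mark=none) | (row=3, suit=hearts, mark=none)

A rule that fits every label: suit is hearts AND row ≤ 3 — true of each 'Positive' example, false of each 'Negative' one.

Negative, Negative, Negative, Negative, Positive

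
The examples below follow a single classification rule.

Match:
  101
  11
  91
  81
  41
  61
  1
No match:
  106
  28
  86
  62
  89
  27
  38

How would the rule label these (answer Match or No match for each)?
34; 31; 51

No match, Match, Match

The common property of the 'Match' items is: ends in digit 1. No 'No match' item has it.
34: No match (last digit 4).
31: Match (last digit 1).
51: Match (last digit 1).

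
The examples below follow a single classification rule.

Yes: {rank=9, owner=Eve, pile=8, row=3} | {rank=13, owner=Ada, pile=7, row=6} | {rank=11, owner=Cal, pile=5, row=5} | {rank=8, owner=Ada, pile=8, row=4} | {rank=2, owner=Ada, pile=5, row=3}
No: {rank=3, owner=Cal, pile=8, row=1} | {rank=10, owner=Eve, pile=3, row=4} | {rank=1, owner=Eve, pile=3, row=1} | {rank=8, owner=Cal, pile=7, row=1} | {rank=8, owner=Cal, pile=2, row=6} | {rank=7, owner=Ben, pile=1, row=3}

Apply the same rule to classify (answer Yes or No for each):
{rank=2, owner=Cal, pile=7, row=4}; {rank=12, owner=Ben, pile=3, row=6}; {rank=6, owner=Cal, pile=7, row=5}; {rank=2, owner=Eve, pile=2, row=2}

Yes, No, Yes, No

'Yes' ⟺ row ≥ 3 AND pile ≥ 5.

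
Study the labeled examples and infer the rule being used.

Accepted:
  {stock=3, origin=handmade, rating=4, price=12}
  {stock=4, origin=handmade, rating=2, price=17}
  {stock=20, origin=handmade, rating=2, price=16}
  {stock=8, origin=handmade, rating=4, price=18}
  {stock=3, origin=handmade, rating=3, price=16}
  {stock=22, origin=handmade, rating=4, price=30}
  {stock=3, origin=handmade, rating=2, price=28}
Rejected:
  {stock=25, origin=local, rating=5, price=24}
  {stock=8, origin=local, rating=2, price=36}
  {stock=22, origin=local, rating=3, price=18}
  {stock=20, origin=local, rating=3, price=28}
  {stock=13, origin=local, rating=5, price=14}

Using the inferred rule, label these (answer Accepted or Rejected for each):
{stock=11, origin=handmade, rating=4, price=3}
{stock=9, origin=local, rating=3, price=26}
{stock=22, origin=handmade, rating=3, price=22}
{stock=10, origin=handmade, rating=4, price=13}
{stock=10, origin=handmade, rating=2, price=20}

The pattern is that an item is 'Accepted' exactly when: origin is handmade.
{stock=11, origin=handmade, rating=4, price=3}: origin is handmade, has this property → Accepted. {stock=9, origin=local, rating=3, price=26}: origin is local, doesn't qualify → Rejected. {stock=22, origin=handmade, rating=3, price=22}: origin is handmade, has this property → Accepted. {stock=10, origin=handmade, rating=4, price=13}: origin is handmade, has this property → Accepted. {stock=10, origin=handmade, rating=2, price=20}: origin is handmade, has this property → Accepted.

Accepted, Rejected, Accepted, Accepted, Accepted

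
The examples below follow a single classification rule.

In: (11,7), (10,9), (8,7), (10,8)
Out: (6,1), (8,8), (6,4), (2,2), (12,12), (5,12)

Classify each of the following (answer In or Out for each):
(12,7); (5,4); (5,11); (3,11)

In, Out, Out, Out

Rule: first > second AND sum ≥ 15. This holds for each 'In' example and fails for each 'Out' one.
(12,7) — 12 > 7, 12+7 = 19, hence In. (5,4) — 5 > 4, 5+4 = 9, hence Out. (5,11) — 5 < 11, 5+11 = 16, hence Out. (3,11) — 3 < 11, 3+11 = 14, hence Out.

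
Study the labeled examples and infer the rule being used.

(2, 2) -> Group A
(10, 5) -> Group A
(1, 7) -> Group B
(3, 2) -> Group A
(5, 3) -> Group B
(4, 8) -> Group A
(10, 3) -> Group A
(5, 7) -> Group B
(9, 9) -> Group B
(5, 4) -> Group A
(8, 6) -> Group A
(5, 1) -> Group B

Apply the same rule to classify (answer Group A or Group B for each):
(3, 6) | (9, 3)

Group A, Group B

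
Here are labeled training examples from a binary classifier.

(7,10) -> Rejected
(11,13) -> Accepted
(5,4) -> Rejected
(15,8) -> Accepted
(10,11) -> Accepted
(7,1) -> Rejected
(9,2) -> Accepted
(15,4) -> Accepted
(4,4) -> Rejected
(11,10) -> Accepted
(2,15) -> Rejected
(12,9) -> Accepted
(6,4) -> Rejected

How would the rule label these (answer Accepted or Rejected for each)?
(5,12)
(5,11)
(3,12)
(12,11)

Rejected, Rejected, Rejected, Accepted

The distinguishing property — first ≥ 8 — holds for all the 'Accepted' cases and none of the 'Rejected' cases.
(5,12): first 5, doesn't match → Rejected. (5,11): first 5, doesn't match → Rejected. (3,12): first 3, doesn't match → Rejected. (12,11): first 12, meets the rule → Accepted.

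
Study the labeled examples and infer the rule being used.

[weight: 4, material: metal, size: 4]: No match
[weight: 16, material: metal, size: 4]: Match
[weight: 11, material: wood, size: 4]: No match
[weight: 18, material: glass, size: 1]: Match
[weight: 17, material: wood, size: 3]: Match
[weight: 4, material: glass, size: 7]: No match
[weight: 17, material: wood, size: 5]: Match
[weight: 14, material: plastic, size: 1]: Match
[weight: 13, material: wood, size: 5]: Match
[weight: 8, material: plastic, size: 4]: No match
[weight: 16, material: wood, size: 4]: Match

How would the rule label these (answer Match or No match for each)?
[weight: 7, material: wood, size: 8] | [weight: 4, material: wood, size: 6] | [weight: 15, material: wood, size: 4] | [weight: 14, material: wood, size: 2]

No match, No match, Match, Match

A rule that fits every label: weight ≥ 13 — true of each 'Match' example, false of each 'No match' one.
[weight: 7, material: wood, size: 8]: No match (weight = 7). [weight: 4, material: wood, size: 6]: No match (weight = 4). [weight: 15, material: wood, size: 4]: Match (weight = 15). [weight: 14, material: wood, size: 2]: Match (weight = 14).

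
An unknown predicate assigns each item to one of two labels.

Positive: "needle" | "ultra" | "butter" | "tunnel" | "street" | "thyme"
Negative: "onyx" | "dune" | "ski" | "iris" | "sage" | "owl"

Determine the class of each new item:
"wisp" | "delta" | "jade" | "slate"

The classifier is using: length ≥ 5.
"wisp": Negative (length 4).
"delta": Positive (length 5).
"jade": Negative (length 4).
"slate": Positive (length 5).

Negative, Positive, Negative, Positive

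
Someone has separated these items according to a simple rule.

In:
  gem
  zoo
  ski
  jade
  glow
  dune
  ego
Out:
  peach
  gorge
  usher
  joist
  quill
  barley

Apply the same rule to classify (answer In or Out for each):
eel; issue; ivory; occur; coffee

All 'In' examples share one property — length ≤ 4 — and every 'Out' example lacks it.
eel: In (length 3).
issue: Out (length 5).
ivory: Out (length 5).
occur: Out (length 5).
coffee: Out (length 6).

In, Out, Out, Out, Out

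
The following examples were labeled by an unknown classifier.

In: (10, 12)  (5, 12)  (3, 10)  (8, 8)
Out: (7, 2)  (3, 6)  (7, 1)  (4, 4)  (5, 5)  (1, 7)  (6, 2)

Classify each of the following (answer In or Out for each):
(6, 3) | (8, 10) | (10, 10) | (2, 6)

Out, In, In, Out

'In' ⟺ sum ≥ 13.
(6, 3) — 6+3 = 9, hence Out. (8, 10) — 8+10 = 18, hence In. (10, 10) — 10+10 = 20, hence In. (2, 6) — 2+6 = 8, hence Out.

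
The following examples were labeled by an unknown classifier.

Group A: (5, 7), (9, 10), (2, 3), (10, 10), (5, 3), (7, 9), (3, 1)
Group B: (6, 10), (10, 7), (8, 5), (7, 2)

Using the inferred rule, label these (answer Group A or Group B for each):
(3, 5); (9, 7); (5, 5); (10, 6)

Group A, Group A, Group A, Group B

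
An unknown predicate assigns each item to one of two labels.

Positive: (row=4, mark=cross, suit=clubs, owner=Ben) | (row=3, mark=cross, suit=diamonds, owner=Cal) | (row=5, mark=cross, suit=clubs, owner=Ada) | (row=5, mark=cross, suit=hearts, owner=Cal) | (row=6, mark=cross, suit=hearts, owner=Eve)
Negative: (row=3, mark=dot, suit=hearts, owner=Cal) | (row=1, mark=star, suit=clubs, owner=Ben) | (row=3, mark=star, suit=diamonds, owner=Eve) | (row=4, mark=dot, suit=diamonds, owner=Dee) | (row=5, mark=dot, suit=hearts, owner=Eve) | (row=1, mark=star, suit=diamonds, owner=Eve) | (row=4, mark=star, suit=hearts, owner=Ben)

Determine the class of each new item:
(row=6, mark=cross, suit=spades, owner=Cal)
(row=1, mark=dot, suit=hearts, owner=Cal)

Positive, Negative

The classifier is using: mark is cross.
(row=6, mark=cross, suit=spades, owner=Cal) — mark is cross, hence Positive. (row=1, mark=dot, suit=hearts, owner=Cal) — mark is dot, hence Negative.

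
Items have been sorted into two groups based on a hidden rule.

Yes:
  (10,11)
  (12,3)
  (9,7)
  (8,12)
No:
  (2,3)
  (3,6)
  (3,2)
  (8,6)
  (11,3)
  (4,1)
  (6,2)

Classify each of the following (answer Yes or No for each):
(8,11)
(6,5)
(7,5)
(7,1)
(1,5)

The pattern is that an item is 'Yes' exactly when: sum ≥ 15.

Yes, No, No, No, No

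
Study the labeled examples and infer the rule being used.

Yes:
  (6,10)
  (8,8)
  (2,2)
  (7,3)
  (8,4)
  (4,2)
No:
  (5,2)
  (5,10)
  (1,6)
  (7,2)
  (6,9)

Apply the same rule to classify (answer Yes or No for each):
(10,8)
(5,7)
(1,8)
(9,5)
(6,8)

Yes, Yes, No, Yes, Yes

One predicate separates the groups cleanly: sum is even.
(10,8): Yes (10+8 = 18).
(5,7): Yes (5+7 = 12).
(1,8): No (1+8 = 9).
(9,5): Yes (9+5 = 14).
(6,8): Yes (6+8 = 14).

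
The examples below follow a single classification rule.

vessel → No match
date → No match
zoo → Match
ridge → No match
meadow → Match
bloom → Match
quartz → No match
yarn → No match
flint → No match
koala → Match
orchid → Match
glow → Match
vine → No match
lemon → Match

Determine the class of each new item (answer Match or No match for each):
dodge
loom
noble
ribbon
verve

Match, Match, Match, Match, No match

One predicate separates the groups cleanly: contains 'o'.
dodge: has 'o', qualifies → Match.
loom: has 'o', qualifies → Match.
noble: has 'o', qualifies → Match.
ribbon: has 'o', qualifies → Match.
verve: no 'o', fails this test → No match.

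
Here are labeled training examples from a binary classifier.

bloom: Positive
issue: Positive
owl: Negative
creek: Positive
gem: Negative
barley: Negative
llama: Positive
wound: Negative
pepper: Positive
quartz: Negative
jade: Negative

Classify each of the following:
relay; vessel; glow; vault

Negative, Positive, Negative, Negative

Every 'Positive' example satisfies: has a double letter. None of the 'Negative' examples do.
relay: no doubled letter — does not satisfy this, so Negative. vessel: 'ss' doubled — passes, so Positive. glow: no doubled letter — does not satisfy this, so Negative. vault: no doubled letter — does not satisfy this, so Negative.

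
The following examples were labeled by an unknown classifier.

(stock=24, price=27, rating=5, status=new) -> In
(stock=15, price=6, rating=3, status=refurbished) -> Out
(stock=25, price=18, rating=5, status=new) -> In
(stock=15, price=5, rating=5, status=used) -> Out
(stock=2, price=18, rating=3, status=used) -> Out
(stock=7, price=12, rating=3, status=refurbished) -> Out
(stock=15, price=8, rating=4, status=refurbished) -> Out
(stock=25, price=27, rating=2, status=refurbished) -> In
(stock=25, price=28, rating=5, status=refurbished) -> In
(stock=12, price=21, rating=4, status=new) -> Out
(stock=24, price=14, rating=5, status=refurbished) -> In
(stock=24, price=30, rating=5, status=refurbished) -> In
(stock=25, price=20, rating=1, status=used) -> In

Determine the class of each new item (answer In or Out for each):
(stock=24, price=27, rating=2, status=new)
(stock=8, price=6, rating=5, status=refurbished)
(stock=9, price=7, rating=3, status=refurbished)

In, Out, Out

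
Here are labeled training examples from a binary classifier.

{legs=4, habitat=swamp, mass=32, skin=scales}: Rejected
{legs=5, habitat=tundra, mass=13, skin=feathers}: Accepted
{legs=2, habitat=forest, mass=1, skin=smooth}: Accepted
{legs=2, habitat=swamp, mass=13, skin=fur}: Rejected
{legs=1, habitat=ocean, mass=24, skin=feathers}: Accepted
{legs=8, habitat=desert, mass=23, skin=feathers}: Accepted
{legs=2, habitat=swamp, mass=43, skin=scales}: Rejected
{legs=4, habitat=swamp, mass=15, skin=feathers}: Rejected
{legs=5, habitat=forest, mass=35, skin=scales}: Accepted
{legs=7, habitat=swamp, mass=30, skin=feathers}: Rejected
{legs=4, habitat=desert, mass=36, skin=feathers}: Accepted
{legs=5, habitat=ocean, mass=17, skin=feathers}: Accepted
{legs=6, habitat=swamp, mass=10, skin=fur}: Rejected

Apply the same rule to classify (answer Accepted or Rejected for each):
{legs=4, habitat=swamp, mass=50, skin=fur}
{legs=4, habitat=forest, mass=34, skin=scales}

Looking at the examples, the only property every 'Accepted' case has and every 'Rejected' case lacks is: habitat is not swamp.
{legs=4, habitat=swamp, mass=50, skin=fur} → habitat is swamp → Rejected.
{legs=4, habitat=forest, mass=34, skin=scales} → habitat is forest → Accepted.

Rejected, Accepted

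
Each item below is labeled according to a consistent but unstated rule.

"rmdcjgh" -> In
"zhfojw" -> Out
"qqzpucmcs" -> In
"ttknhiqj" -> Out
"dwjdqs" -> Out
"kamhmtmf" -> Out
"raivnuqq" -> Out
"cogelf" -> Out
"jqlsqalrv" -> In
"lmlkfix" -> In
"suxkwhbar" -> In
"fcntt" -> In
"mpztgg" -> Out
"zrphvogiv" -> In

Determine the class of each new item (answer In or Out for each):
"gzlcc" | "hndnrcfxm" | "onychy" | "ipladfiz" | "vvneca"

The pattern is that an item is 'In' exactly when: odd length.
In: "gzlcc", since length 5. In: "hndnrcfxm", since length 9. Out: "onychy", since length 6. Out: "ipladfiz", since length 8. Out: "vvneca", since length 6.

In, In, Out, Out, Out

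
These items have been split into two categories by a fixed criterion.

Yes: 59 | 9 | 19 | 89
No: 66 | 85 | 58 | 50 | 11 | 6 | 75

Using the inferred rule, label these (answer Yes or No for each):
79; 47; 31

Yes, No, No

One predicate separates the groups cleanly: ends in digit 9.
79: last digit 9 — has this property, so Yes.
47: last digit 7 — does not pass, so No.
31: last digit 1 — does not pass, so No.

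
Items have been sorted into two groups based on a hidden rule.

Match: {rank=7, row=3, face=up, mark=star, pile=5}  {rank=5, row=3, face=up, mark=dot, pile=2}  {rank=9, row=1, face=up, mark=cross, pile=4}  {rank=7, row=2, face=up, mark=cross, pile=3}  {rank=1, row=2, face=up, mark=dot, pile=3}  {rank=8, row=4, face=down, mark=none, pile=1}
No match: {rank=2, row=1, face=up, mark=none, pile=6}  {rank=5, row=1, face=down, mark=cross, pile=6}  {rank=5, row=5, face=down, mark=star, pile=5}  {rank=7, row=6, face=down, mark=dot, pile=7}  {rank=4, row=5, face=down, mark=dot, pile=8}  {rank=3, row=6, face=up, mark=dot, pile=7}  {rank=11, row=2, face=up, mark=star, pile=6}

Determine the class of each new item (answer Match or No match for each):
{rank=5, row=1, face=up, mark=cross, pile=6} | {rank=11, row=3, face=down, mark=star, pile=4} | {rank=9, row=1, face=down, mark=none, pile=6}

No match, Match, No match

The distinguishing property — row ≤ 4 AND pile ≤ 5 — holds for all the 'Match' cases and none of the 'No match' cases.
{rank=5, row=1, face=up, mark=cross, pile=6}: No match (row = 1, pile = 6). {rank=11, row=3, face=down, mark=star, pile=4}: Match (row = 3, pile = 4). {rank=9, row=1, face=down, mark=none, pile=6}: No match (row = 1, pile = 6).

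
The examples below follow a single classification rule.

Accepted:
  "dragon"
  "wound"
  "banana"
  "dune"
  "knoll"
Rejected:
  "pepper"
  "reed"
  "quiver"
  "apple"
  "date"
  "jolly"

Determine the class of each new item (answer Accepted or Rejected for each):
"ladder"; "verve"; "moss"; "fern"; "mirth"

Every 'Accepted' example satisfies: contains 'n'. None of the 'Rejected' examples do.
"ladder": no 'n', does not fit → Rejected.
"verve": no 'n', does not fit → Rejected.
"moss": no 'n', does not fit → Rejected.
"fern": has 'n', fits → Accepted.
"mirth": no 'n', does not fit → Rejected.

Rejected, Rejected, Rejected, Accepted, Rejected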